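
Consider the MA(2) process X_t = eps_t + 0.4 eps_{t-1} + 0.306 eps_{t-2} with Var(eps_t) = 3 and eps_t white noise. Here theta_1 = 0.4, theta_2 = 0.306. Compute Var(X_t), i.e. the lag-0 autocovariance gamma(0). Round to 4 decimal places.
\gamma(0) = 3.7609

For an MA(q) process X_t = eps_t + sum_i theta_i eps_{t-i} with
Var(eps_t) = sigma^2, the variance is
  gamma(0) = sigma^2 * (1 + sum_i theta_i^2).
  sum_i theta_i^2 = (0.4)^2 + (0.306)^2 = 0.16 + 0.093636 = 0.253636.
  gamma(0) = 3 * (1 + 0.253636) = 3 * 1.253636 = 3.760908, which rounds to 3.7609.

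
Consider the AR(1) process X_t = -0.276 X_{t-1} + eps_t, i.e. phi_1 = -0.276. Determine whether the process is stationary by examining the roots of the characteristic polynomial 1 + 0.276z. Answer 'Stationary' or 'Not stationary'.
\text{Stationary}

The AR(p) characteristic polynomial is P(z) = 1 + 0.276z.
Stationarity requires all roots to lie outside the unit circle, i.e. |z| > 1 for every root.
This is linear in z: 1 + (0.276) z = 0  =>  z = -1/(0.276) = -3.623188,  |z| = 3.623188.
Moduli of all roots: 3.6232.
All moduli strictly greater than 1? Yes.
Verdict: Stationary.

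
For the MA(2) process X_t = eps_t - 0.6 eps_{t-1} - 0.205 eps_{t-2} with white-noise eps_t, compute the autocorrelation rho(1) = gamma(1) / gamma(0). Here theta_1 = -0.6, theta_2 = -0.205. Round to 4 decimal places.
\rho(1) = -0.3402

For an MA(q) process with theta_0 = 1, the autocovariance is
  gamma(k) = sigma^2 * sum_{i=0..q-k} theta_i * theta_{i+k},
and rho(k) = gamma(k) / gamma(0). Sigma^2 cancels.
  numerator   = (1)*(-0.6) + (-0.6)*(-0.205) = -0.477.
  denominator = (1)^2 + (-0.6)^2 + (-0.205)^2 = 1.402025.
  rho(1) = -0.477 / 1.402025 = -0.3402.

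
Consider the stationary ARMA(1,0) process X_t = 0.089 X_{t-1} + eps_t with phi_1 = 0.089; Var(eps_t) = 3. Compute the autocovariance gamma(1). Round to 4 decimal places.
\gamma(1) = 0.2691

Multiply the model equation by X_{t-k} and take expectations. With theta_0 = psi_0 = 1 and psi_j the MA(infinity) weights, this gives
  gamma(k) - sum_i phi_i gamma(k-i) = c_k,
  c_k = sigma^2 * sum_{j=k..q} theta_j psi_{j-k}   (c_k = 0 for k > q),
using gamma(-m) = gamma(m).
Pure AR (q = 0): c_0 = sigma^2 = 3, c_k = 0 for k >= 1.
Equations for k = 0 and k = 1 (AR order 1):
  gamma(0) = phi_1 gamma(1) + c_0
  gamma(1) = phi_1 gamma(0) + c_1
Substituting the second into the first: gamma(0) (1 - phi_1^2) = c_0 + phi_1 c_1, so
  gamma(0) = c_0 / (1 - phi_1^2) = 3 / (1 - (0.089)^2) = 3 / 0.992079 = 3.023953.
  gamma(1) = phi_1 gamma(0) = (0.089)(3.023953) = 0.269132.
Therefore gamma(1) = 0.2691 (to 4 decimal places).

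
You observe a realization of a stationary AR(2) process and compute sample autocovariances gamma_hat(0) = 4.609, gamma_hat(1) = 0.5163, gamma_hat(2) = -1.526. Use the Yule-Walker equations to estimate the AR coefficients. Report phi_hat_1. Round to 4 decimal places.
\hat\phi_{1} = 0.1510

The Yule-Walker equations for an AR(p) process read, in matrix form,
  Gamma_p phi = r_p,   with   (Gamma_p)_{ij} = gamma(|i - j|),
                       (r_p)_i = gamma(i),   i,j = 1..p.
Substitute the sample gammas (Toeplitz matrix and right-hand side of size 2):
  Gamma_p = [[4.609, 0.5163], [0.5163, 4.609]]
  r_p     = [0.5163, -1.526]
Written out:
  4.609 phi_1 + 0.5163 phi_2 = 0.5163
  0.5163 phi_1 + 4.609 phi_2 = -1.526
Solve by Cramer's rule:
  det = gamma(0)^2 - gamma(1)^2 = (4.609)^2 - (0.5163)^2 = 21.242881 - 0.26656569 = 20.97631531
  phi_hat_1 = [gamma(1) gamma(0) - gamma(1) gamma(2)] / det = [(0.5163)(4.609) - (0.5163)(-1.526)] / 20.97631531 = 3.1675005 / 20.97631531 = 0.151
  phi_hat_2 = [gamma(0) gamma(2) - gamma(1)^2] / det = [(4.609)(-1.526) - (0.5163)^2] / 20.97631531 = -7.29989969 / 20.97631531 = -0.348
So phi_hat = [0.1510, -0.3480].
Therefore phi_hat_1 = 0.1510.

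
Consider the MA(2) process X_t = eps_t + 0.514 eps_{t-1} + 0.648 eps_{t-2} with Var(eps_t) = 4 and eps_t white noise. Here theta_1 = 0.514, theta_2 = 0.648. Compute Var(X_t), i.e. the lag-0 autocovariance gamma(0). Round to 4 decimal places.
\gamma(0) = 6.7364

For an MA(q) process X_t = eps_t + sum_i theta_i eps_{t-i} with
Var(eps_t) = sigma^2, the variance is
  gamma(0) = sigma^2 * (1 + sum_i theta_i^2).
  sum_i theta_i^2 = (0.514)^2 + (0.648)^2 = 0.264196 + 0.419904 = 0.6841.
  gamma(0) = 4 * (1 + 0.6841) = 4 * 1.6841 = 6.7364.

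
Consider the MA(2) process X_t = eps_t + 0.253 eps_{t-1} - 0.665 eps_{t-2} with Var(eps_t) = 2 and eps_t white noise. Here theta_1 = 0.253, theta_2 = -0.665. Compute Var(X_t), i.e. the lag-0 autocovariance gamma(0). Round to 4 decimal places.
\gamma(0) = 3.0125

For an MA(q) process X_t = eps_t + sum_i theta_i eps_{t-i} with
Var(eps_t) = sigma^2, the variance is
  gamma(0) = sigma^2 * (1 + sum_i theta_i^2).
  sum_i theta_i^2 = (0.253)^2 + (-0.665)^2 = 0.064009 + 0.442225 = 0.506234.
  gamma(0) = 2 * (1 + 0.506234) = 2 * 1.506234 = 3.012468, which rounds to 3.0125.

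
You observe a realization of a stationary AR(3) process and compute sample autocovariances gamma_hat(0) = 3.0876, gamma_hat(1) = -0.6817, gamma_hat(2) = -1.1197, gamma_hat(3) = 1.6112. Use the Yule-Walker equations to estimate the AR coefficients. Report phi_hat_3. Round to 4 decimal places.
\hat\phi_{3} = 0.4030

The Yule-Walker equations for an AR(p) process read, in matrix form,
  Gamma_p phi = r_p,   with   (Gamma_p)_{ij} = gamma(|i - j|),
                       (r_p)_i = gamma(i),   i,j = 1..p.
Substitute the sample gammas (Toeplitz matrix and right-hand side of size 3):
  Gamma_p = [[3.0876, -0.6817, -1.1197], [-0.6817, 3.0876, -0.6817], [-1.1197, -0.6817, 3.0876]]
  r_p     = [-0.6817, -1.1197, 1.6112]
Written out (R1..R3):
  (R1) 3.0876 phi_1 - 0.6817 phi_2 - 1.1197 phi_3 = -0.6817
  (R2) -0.6817 phi_1 + 3.0876 phi_2 - 0.6817 phi_3 = -1.1197
  (R3) -1.1197 phi_1 - 0.6817 phi_2 + 3.0876 phi_3 = 1.6112
Gaussian elimination:
  R2 <- R2 - (-0.6817/3.0876) R1 = R2 - (-0.220786) R1:  2.93709 phi_2 - 0.928914 phi_3 = -1.27021
  R3 <- R3 - (-1.1197/3.0876) R1 = R3 - (-0.362644) R1:  -0.928914 phi_2 + 2.681547 phi_3 = 1.363986
  R3 <- R3 - (-0.928914/2.93709) R2 = R3 - (-0.31627) R2:  2.387759 phi_3 = 0.962256
Back-substitution:
  phi_hat_3 = 0.962256 / 2.387759 = 0.402995
  phi_hat_2 = (-1.27021 - (-0.928914)(0.402995)) / 2.93709 = -0.305017
  phi_hat_1 = (-0.6817 - (-0.6817)(-0.305017) - (-1.1197)(0.402995)) / 3.0876 = -0.141986
So phi_hat = [-0.1420, -0.3050, 0.4030].
Therefore phi_hat_3 = 0.4030.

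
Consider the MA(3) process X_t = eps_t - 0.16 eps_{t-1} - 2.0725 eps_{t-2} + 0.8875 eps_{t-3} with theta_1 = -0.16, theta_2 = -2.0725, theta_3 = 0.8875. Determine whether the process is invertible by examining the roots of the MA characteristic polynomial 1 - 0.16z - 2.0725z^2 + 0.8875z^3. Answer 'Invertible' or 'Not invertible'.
\text{Not invertible}

The MA(q) characteristic polynomial is P(z) = 1 - 0.16z - 2.0725z^2 + 0.8875z^3.
Invertibility requires all roots to lie outside the unit circle, i.e. |z| > 1 for every root.
Degree 3: look for a simple real root z0 first, then factor out (1 - z/z0) and solve the remaining quadratic.
Testing z0 = 0.8: P(0.8) = 1 + (-0.16)(0.8) + (-2.0725)(0.8)^2 + (0.8875)(0.8)^3
  = 1 + (-0.128) + (-1.3264) + (0.4544) = 0.  So z_0 = 0.8 is a root, |z_0| = 0.8.
Divide out the factor (1 - 1.25 z) = (1 - z/z0) (since 1/z0 = 1.25):
  P(z) = (1 - 1.25 z)(1 + (1.09) z + (-0.71) z^2)
  [check: z-coef 1.09 - (1.25) = -0.16; z^2-coef -0.71 - (1.25)(1.09) = -2.0725; z^3-coef -(1.25)(-0.71) = 0.8875.]
Remaining roots from the quadratic factor 1 + (1.09) z + (-0.71) z^2:
  Set 1 + (1.09) z + (-0.71) z^2 = 0, i.e. a z^2 + b z + c = 0 with a = -0.71, b = 1.09, c = 1.
  Discriminant D = b^2 - 4ac = (1.09)^2 - 4*(-0.71)*1 = 1.1881 - (-2.84) = 4.0281.
  D >= 0, so the roots are real: z = (-b +/- sqrt(D)) / (2a) = (-1.09 +/- 2.007013) / (-1.42).
    z_1 = (-1.09 + 2.007013) / (-1.42) = -0.6458,   |z_1| = 0.6458.
    z_2 = (-1.09 - 2.007013) / (-1.42) = 2.181,   |z_2| = 2.181.
Moduli of all roots: 0.8000, 0.6458, 2.1810.
All moduli strictly greater than 1? No.
Verdict: Not invertible.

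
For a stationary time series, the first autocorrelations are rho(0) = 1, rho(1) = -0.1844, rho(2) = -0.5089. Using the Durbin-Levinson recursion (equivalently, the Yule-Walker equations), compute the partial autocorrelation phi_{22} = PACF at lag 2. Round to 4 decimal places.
\phi_{22} = -0.5620

The PACF at lag k is phi_{kk}, the last component of the solution
to the Yule-Walker system G_k phi = r_k where
  (G_k)_{ij} = rho(|i - j|), (r_k)_i = rho(i), i,j = 1..k.
Equivalently, Durbin-Levinson gives phi_{kk} iteratively:
  phi_{11} = rho(1)
  phi_{kk} = [rho(k) - sum_{j=1..k-1} phi_{k-1,j} rho(k-j)]
            / [1 - sum_{j=1..k-1} phi_{k-1,j} rho(j)],
  phi_{k,j} = phi_{k-1,j} - phi_{kk} phi_{k-1,k-j},  j = 1..k-1.
Step k = 1:
  phi_11 = rho(1) = -0.1844.
Step k = 2:
  phi_22 = [rho(2) - phi_11 rho(1)] / [1 - phi_11 rho(1)] = [-0.5089 - (-0.1844)(-0.1844)] / [1 - (-0.1844)(-0.1844)]
         = -0.54290336 / 0.96599664 = -0.562.
Therefore phi_{22} = -0.5620.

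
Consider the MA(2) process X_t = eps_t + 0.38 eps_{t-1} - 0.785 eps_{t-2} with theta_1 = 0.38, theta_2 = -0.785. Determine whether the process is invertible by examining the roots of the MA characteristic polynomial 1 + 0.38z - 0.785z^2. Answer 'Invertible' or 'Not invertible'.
\text{Not invertible}

The MA(q) characteristic polynomial is P(z) = 1 + 0.38z - 0.785z^2.
Invertibility requires all roots to lie outside the unit circle, i.e. |z| > 1 for every root.
Set 1 + (0.38) z + (-0.785) z^2 = 0, i.e. a z^2 + b z + c = 0 with a = -0.785, b = 0.38, c = 1.
Discriminant D = b^2 - 4ac = (0.38)^2 - 4*(-0.785)*1 = 0.1444 - (-3.14) = 3.2844.
D >= 0, so the roots are real: z = (-b +/- sqrt(D)) / (2a) = (-0.38 +/- 1.812291) / (-1.57).
  z_1 = (-0.38 + 1.812291) / (-1.57) = -0.9123,   |z_1| = 0.9123.
  z_2 = (-0.38 - 1.812291) / (-1.57) = 1.3964,   |z_2| = 1.3964.
Moduli of all roots: 0.9123, 1.3964.
All moduli strictly greater than 1? No.
Verdict: Not invertible.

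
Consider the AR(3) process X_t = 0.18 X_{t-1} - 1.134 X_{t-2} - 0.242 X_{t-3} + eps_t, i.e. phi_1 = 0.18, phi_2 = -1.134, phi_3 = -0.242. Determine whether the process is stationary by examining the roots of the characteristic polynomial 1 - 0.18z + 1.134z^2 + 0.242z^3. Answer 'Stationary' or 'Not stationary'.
\text{Not stationary}

The AR(p) characteristic polynomial is P(z) = 1 - 0.18z + 1.134z^2 + 0.242z^3.
Stationarity requires all roots to lie outside the unit circle, i.e. |z| > 1 for every root.
Degree 3: look for a simple real root z0 first, then factor out (1 - z/z0) and solve the remaining quadratic.
Testing z0 = -5: P(-5) = 1 + (-0.18)(-5) + (1.134)(-5)^2 + (0.242)(-5)^3
  = 1 + (0.9) + (28.35) + (-30.25) = 0.  So z_0 = -5 is a root, |z_0| = 5.
Divide out the factor (1 + 0.2 z) = (1 - z/z0) (since 1/z0 = -0.2):
  P(z) = (1 + 0.2 z)(1 + (-0.38) z + (1.21) z^2)
  [check: z-coef -0.38 - (-0.2) = -0.18; z^2-coef 1.21 - (-0.2)(-0.38) = 1.134; z^3-coef -(-0.2)(1.21) = 0.242.]
Remaining roots from the quadratic factor 1 + (-0.38) z + (1.21) z^2:
  Set 1 + (-0.38) z + (1.21) z^2 = 0, i.e. a z^2 + b z + c = 0 with a = 1.21, b = -0.38, c = 1.
  Discriminant D = b^2 - 4ac = (-0.38)^2 - 4*(1.21)*1 = 0.1444 - (4.84) = -4.6956.
  D < 0, so the roots are the complex-conjugate pair z = (-b +/- i sqrt(-D)) / (2a) = 0.157 +/- 0.8954i.
  For a conjugate pair |z|^2 = z * conj(z) = (product of roots) = c/a = 1/(1.21) = 0.826446, so |z| = sqrt(0.826446) = 0.9091 for both roots.
Moduli of all roots: 5.0000, 0.9091, 0.9091.
All moduli strictly greater than 1? No.
Verdict: Not stationary.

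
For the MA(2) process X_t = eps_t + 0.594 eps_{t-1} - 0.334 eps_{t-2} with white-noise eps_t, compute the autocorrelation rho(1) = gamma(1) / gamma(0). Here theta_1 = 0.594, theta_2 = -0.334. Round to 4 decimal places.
\rho(1) = 0.2701

For an MA(q) process with theta_0 = 1, the autocovariance is
  gamma(k) = sigma^2 * sum_{i=0..q-k} theta_i * theta_{i+k},
and rho(k) = gamma(k) / gamma(0). Sigma^2 cancels.
  numerator   = (1)*(0.594) + (0.594)*(-0.334) = 0.395604.
  denominator = (1)^2 + (0.594)^2 + (-0.334)^2 = 1.464392.
  rho(1) = 0.395604 / 1.464392 = 0.2701.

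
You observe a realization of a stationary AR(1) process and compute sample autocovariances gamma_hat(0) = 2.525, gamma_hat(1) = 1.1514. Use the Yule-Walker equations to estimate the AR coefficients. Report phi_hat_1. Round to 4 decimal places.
\hat\phi_{1} = 0.4560

The Yule-Walker equations for an AR(p) process read, in matrix form,
  Gamma_p phi = r_p,   with   (Gamma_p)_{ij} = gamma(|i - j|),
                       (r_p)_i = gamma(i),   i,j = 1..p.
Substitute the sample gammas (Toeplitz matrix and right-hand side of size 1):
  Gamma_p = [[2.525]]
  r_p     = [1.1514]
With p = 1 this is the single equation gamma(0) phi_1 = gamma(1):
  phi_hat_1 = gamma(1) / gamma(0) = 1.1514 / 2.525 = 0.4560.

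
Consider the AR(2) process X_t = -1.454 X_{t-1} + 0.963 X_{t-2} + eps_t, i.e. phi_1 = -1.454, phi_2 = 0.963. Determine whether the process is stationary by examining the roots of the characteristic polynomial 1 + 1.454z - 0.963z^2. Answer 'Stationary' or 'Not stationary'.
\text{Not stationary}

The AR(p) characteristic polynomial is P(z) = 1 + 1.454z - 0.963z^2.
Stationarity requires all roots to lie outside the unit circle, i.e. |z| > 1 for every root.
Set 1 + (1.454) z + (-0.963) z^2 = 0, i.e. a z^2 + b z + c = 0 with a = -0.963, b = 1.454, c = 1.
Discriminant D = b^2 - 4ac = (1.454)^2 - 4*(-0.963)*1 = 2.114116 - (-3.852) = 5.966116.
D >= 0, so the roots are real: z = (-b +/- sqrt(D)) / (2a) = (-1.454 +/- 2.442563) / (-1.926).
  z_1 = (-1.454 + 2.442563) / (-1.926) = -0.5133,   |z_1| = 0.5133.
  z_2 = (-1.454 - 2.442563) / (-1.926) = 2.0231,   |z_2| = 2.0231.
Moduli of all roots: 0.5133, 2.0231.
All moduli strictly greater than 1? No.
Verdict: Not stationary.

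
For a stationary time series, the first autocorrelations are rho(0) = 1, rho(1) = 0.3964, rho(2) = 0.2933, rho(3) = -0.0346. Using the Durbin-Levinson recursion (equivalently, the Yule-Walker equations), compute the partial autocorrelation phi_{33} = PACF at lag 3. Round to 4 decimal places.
\phi_{33} = -0.2389

The PACF at lag k is phi_{kk}, the last component of the solution
to the Yule-Walker system G_k phi = r_k where
  (G_k)_{ij} = rho(|i - j|), (r_k)_i = rho(i), i,j = 1..k.
Equivalently, Durbin-Levinson gives phi_{kk} iteratively:
  phi_{11} = rho(1)
  phi_{kk} = [rho(k) - sum_{j=1..k-1} phi_{k-1,j} rho(k-j)]
            / [1 - sum_{j=1..k-1} phi_{k-1,j} rho(j)],
  phi_{k,j} = phi_{k-1,j} - phi_{kk} phi_{k-1,k-j},  j = 1..k-1.
Step k = 1:
  phi_11 = rho(1) = 0.3964.
Step k = 2:
  phi_22 = [rho(2) - phi_11 rho(1)] / [1 - phi_11 rho(1)] = [0.2933 - (0.3964)(0.3964)] / [1 - (0.3964)(0.3964)]
         = 0.13616704 / 0.84286704 = 0.161552.
  Update: phi_21 = phi_11 - phi_22 phi_11 = 0.3964 - (0.161552)(0.3964) = 0.332361.
Step k = 3:
  phi_33 = [rho(3) - phi_21 rho(2) - phi_22 rho(1)] / [1 - phi_21 rho(1) - phi_22 rho(2)]
    numerator   = -0.0346 - (0.332361)(0.2933) - (0.161552)(0.3964) = -0.19612069
    denominator = 1 - (0.332361)(0.3964) - (0.161552)(0.2933) = 0.82086895
  phi_33 = -0.19612069 / 0.82086895 = -0.2389.
Therefore phi_{33} = -0.2389.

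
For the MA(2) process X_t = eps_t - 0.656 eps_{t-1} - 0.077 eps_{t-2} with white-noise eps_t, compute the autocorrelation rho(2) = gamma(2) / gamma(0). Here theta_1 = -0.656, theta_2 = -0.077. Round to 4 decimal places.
\rho(2) = -0.0536

For an MA(q) process with theta_0 = 1, the autocovariance is
  gamma(k) = sigma^2 * sum_{i=0..q-k} theta_i * theta_{i+k},
and rho(k) = gamma(k) / gamma(0). Sigma^2 cancels.
  numerator   = (1)*(-0.077) = -0.077.
  denominator = (1)^2 + (-0.656)^2 + (-0.077)^2 = 1.436265.
  rho(2) = -0.077 / 1.436265 = -0.0536.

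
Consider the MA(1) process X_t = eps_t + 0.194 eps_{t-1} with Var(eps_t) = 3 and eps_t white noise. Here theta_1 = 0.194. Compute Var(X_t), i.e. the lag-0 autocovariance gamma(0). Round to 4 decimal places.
\gamma(0) = 3.1129

For an MA(q) process X_t = eps_t + sum_i theta_i eps_{t-i} with
Var(eps_t) = sigma^2, the variance is
  gamma(0) = sigma^2 * (1 + sum_i theta_i^2).
  sum_i theta_i^2 = (0.194)^2 = 0.037636.
  gamma(0) = 3 * (1 + 0.037636) = 3 * 1.037636 = 3.112908, which rounds to 3.1129.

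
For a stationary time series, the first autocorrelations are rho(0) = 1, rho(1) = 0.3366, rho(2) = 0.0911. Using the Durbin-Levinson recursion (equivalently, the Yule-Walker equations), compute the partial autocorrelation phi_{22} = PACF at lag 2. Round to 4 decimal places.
\phi_{22} = -0.0250

The PACF at lag k is phi_{kk}, the last component of the solution
to the Yule-Walker system G_k phi = r_k where
  (G_k)_{ij} = rho(|i - j|), (r_k)_i = rho(i), i,j = 1..k.
Equivalently, Durbin-Levinson gives phi_{kk} iteratively:
  phi_{11} = rho(1)
  phi_{kk} = [rho(k) - sum_{j=1..k-1} phi_{k-1,j} rho(k-j)]
            / [1 - sum_{j=1..k-1} phi_{k-1,j} rho(j)],
  phi_{k,j} = phi_{k-1,j} - phi_{kk} phi_{k-1,k-j},  j = 1..k-1.
Step k = 1:
  phi_11 = rho(1) = 0.3366.
Step k = 2:
  phi_22 = [rho(2) - phi_11 rho(1)] / [1 - phi_11 rho(1)] = [0.0911 - (0.3366)(0.3366)] / [1 - (0.3366)(0.3366)]
         = -0.02219956 / 0.88670044 = -0.025.
Therefore phi_{22} = -0.0250.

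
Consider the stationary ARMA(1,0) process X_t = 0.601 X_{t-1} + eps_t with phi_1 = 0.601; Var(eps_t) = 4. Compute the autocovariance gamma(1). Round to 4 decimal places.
\gamma(1) = 3.7633

Multiply the model equation by X_{t-k} and take expectations. With theta_0 = psi_0 = 1 and psi_j the MA(infinity) weights, this gives
  gamma(k) - sum_i phi_i gamma(k-i) = c_k,
  c_k = sigma^2 * sum_{j=k..q} theta_j psi_{j-k}   (c_k = 0 for k > q),
using gamma(-m) = gamma(m).
Pure AR (q = 0): c_0 = sigma^2 = 4, c_k = 0 for k >= 1.
Equations for k = 0 and k = 1 (AR order 1):
  gamma(0) = phi_1 gamma(1) + c_0
  gamma(1) = phi_1 gamma(0) + c_1
Substituting the second into the first: gamma(0) (1 - phi_1^2) = c_0 + phi_1 c_1, so
  gamma(0) = c_0 / (1 - phi_1^2) = 4 / (1 - (0.601)^2) = 4 / 0.638799 = 6.261751.
  gamma(1) = phi_1 gamma(0) = (0.601)(6.261751) = 3.763312.
Therefore gamma(1) = 3.7633 (to 4 decimal places).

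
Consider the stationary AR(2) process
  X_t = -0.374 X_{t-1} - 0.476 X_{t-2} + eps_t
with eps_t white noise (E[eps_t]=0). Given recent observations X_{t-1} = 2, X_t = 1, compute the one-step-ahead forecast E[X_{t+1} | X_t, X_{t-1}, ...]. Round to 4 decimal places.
E[X_{t+1} \mid \mathcal F_t] = -1.3260

For an AR(p) model X_t = c + sum_i phi_i X_{t-i} + eps_t, the
one-step-ahead conditional mean is
  E[X_{t+1} | X_t, ...] = c + sum_i phi_i X_{t+1-i}.
Substitute known values:
  E[X_{t+1} | ...] = (-0.374) * (1) + (-0.476) * (2)
                   = -1.3260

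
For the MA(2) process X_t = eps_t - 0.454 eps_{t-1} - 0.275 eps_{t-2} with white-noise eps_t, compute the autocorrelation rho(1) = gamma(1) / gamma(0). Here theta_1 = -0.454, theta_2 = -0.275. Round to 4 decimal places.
\rho(1) = -0.2568

For an MA(q) process with theta_0 = 1, the autocovariance is
  gamma(k) = sigma^2 * sum_{i=0..q-k} theta_i * theta_{i+k},
and rho(k) = gamma(k) / gamma(0). Sigma^2 cancels.
  numerator   = (1)*(-0.454) + (-0.454)*(-0.275) = -0.32915.
  denominator = (1)^2 + (-0.454)^2 + (-0.275)^2 = 1.281741.
  rho(1) = -0.32915 / 1.281741 = -0.2568.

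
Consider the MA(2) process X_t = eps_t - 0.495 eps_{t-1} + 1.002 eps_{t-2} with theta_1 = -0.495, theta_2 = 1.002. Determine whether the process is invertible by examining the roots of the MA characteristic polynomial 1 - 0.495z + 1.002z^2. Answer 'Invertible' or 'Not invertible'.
\text{Not invertible}

The MA(q) characteristic polynomial is P(z) = 1 - 0.495z + 1.002z^2.
Invertibility requires all roots to lie outside the unit circle, i.e. |z| > 1 for every root.
Set 1 + (-0.495) z + (1.002) z^2 = 0, i.e. a z^2 + b z + c = 0 with a = 1.002, b = -0.495, c = 1.
Discriminant D = b^2 - 4ac = (-0.495)^2 - 4*(1.002)*1 = 0.245025 - (4.008) = -3.762975.
D < 0, so the roots are the complex-conjugate pair z = (-b +/- i sqrt(-D)) / (2a) = 0.247 +/- 0.968i.
For a conjugate pair |z|^2 = z * conj(z) = (product of roots) = c/a = 1/(1.002) = 0.998004, so |z| = sqrt(0.998004) = 0.999 for both roots.
Moduli of all roots: 0.9990, 0.9990.
All moduli strictly greater than 1? No.
Verdict: Not invertible.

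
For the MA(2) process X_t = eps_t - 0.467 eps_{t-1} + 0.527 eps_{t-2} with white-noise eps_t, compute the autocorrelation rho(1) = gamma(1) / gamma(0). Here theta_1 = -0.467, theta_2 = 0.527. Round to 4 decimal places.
\rho(1) = -0.4767

For an MA(q) process with theta_0 = 1, the autocovariance is
  gamma(k) = sigma^2 * sum_{i=0..q-k} theta_i * theta_{i+k},
and rho(k) = gamma(k) / gamma(0). Sigma^2 cancels.
  numerator   = (1)*(-0.467) + (-0.467)*(0.527) = -0.713109.
  denominator = (1)^2 + (-0.467)^2 + (0.527)^2 = 1.495818.
  rho(1) = -0.713109 / 1.495818 = -0.4767.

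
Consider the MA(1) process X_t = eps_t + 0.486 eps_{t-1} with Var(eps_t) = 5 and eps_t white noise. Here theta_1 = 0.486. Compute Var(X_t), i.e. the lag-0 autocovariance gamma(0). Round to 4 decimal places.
\gamma(0) = 6.1810

For an MA(q) process X_t = eps_t + sum_i theta_i eps_{t-i} with
Var(eps_t) = sigma^2, the variance is
  gamma(0) = sigma^2 * (1 + sum_i theta_i^2).
  sum_i theta_i^2 = (0.486)^2 = 0.236196.
  gamma(0) = 5 * (1 + 0.236196) = 5 * 1.236196 = 6.18098, which rounds to 6.1810.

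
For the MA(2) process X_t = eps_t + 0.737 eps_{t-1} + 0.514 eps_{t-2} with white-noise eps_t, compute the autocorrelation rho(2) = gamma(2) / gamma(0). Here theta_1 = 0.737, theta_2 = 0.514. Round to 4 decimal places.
\rho(2) = 0.2844

For an MA(q) process with theta_0 = 1, the autocovariance is
  gamma(k) = sigma^2 * sum_{i=0..q-k} theta_i * theta_{i+k},
and rho(k) = gamma(k) / gamma(0). Sigma^2 cancels.
  numerator   = (1)*(0.514) = 0.514.
  denominator = (1)^2 + (0.737)^2 + (0.514)^2 = 1.807365.
  rho(2) = 0.514 / 1.807365 = 0.2844.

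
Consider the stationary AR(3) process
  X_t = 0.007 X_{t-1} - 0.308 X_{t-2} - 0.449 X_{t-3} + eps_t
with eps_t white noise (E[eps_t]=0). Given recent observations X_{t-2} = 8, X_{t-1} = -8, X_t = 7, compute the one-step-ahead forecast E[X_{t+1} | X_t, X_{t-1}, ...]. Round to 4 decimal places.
E[X_{t+1} \mid \mathcal F_t] = -1.0790

For an AR(p) model X_t = c + sum_i phi_i X_{t-i} + eps_t, the
one-step-ahead conditional mean is
  E[X_{t+1} | X_t, ...] = c + sum_i phi_i X_{t+1-i}.
Substitute known values:
  E[X_{t+1} | ...] = (0.007) * (7) + (-0.308) * (-8) + (-0.449) * (8)
                   = -1.0790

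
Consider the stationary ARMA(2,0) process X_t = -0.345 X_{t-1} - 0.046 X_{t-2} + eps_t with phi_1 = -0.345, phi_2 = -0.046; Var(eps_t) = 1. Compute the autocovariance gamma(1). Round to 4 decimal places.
\gamma(1) = -0.3709

Multiply the model equation by X_{t-k} and take expectations. With theta_0 = psi_0 = 1 and psi_j the MA(infinity) weights, this gives
  gamma(k) - sum_i phi_i gamma(k-i) = c_k,
  c_k = sigma^2 * sum_{j=k..q} theta_j psi_{j-k}   (c_k = 0 for k > q),
using gamma(-m) = gamma(m).
Pure AR (q = 0): c_0 = sigma^2 = 1, c_k = 0 for k >= 1.
Equations for k = 0, 1, 2 (AR order 2, c_2 = 0):
  (E0) gamma(0) = phi_1 gamma(1) + phi_2 gamma(2) + c_0
  (E1) gamma(1) = phi_1 gamma(0) + phi_2 gamma(1) + c_1
  (E2) gamma(2) = phi_1 gamma(1) + phi_2 gamma(0)
From (E1): gamma(1) = A gamma(0) + B with
  A = phi_1 / (1 - phi_2) = -0.345 / 1.046 = -0.329828,   B = c_1 / (1 - phi_2) = 0 / 1.046 = 0.
Insert (E2) into (E0): gamma(0) (1 - phi_2^2) = phi_1 (1 + phi_2) gamma(1) + c_0.
  phi_1 (1 + phi_2) = (-0.345)(0.954) = -0.32913,   1 - phi_2^2 = 0.997884.
Replace gamma(1) by A gamma(0) + B and collect gamma(0):
  gamma(0) [0.997884 - (-0.32913)(-0.329828)] = c_0 = 1
  gamma(0) * 0.889328 = 1
  gamma(0) = 1 / 0.889328 = 1.124445.
  gamma(1) = A gamma(0) = (-0.329828)(1.124445) = -0.370873.
Therefore gamma(1) = -0.3709 (to 4 decimal places).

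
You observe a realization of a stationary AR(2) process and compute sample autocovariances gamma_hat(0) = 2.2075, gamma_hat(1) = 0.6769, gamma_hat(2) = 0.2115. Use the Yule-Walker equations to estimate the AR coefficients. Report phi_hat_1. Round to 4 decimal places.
\hat\phi_{1} = 0.3060

The Yule-Walker equations for an AR(p) process read, in matrix form,
  Gamma_p phi = r_p,   with   (Gamma_p)_{ij} = gamma(|i - j|),
                       (r_p)_i = gamma(i),   i,j = 1..p.
Substitute the sample gammas (Toeplitz matrix and right-hand side of size 2):
  Gamma_p = [[2.2075, 0.6769], [0.6769, 2.2075]]
  r_p     = [0.6769, 0.2115]
Written out:
  2.2075 phi_1 + 0.6769 phi_2 = 0.6769
  0.6769 phi_1 + 2.2075 phi_2 = 0.2115
Solve by Cramer's rule:
  det = gamma(0)^2 - gamma(1)^2 = (2.2075)^2 - (0.6769)^2 = 4.87305625 - 0.45819361 = 4.41486264
  phi_hat_1 = [gamma(1) gamma(0) - gamma(1) gamma(2)] / det = [(0.6769)(2.2075) - (0.6769)(0.2115)] / 4.41486264 = 1.3510924 / 4.41486264 = 0.306
  phi_hat_2 = [gamma(0) gamma(2) - gamma(1)^2] / det = [(2.2075)(0.2115) - (0.6769)^2] / 4.41486264 = 0.00869264 / 4.41486264 = 0.002
So phi_hat = [0.3060, 0.0020].
Therefore phi_hat_1 = 0.3060.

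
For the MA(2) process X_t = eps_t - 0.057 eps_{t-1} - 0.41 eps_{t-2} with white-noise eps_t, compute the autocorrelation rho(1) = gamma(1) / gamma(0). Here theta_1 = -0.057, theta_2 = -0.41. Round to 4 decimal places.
\rho(1) = -0.0287

For an MA(q) process with theta_0 = 1, the autocovariance is
  gamma(k) = sigma^2 * sum_{i=0..q-k} theta_i * theta_{i+k},
and rho(k) = gamma(k) / gamma(0). Sigma^2 cancels.
  numerator   = (1)*(-0.057) + (-0.057)*(-0.41) = -0.03363.
  denominator = (1)^2 + (-0.057)^2 + (-0.41)^2 = 1.171349.
  rho(1) = -0.03363 / 1.171349 = -0.0287.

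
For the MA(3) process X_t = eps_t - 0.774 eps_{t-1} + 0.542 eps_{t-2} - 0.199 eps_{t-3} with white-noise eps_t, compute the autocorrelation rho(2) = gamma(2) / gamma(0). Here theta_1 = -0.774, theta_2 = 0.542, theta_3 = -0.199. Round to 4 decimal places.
\rho(2) = 0.3602

For an MA(q) process with theta_0 = 1, the autocovariance is
  gamma(k) = sigma^2 * sum_{i=0..q-k} theta_i * theta_{i+k},
and rho(k) = gamma(k) / gamma(0). Sigma^2 cancels.
  numerator   = (1)*(0.542) + (-0.774)*(-0.199) = 0.696026.
  denominator = (1)^2 + (-0.774)^2 + (0.542)^2 + (-0.199)^2 = 1.932441.
  rho(2) = 0.696026 / 1.932441 = 0.3602.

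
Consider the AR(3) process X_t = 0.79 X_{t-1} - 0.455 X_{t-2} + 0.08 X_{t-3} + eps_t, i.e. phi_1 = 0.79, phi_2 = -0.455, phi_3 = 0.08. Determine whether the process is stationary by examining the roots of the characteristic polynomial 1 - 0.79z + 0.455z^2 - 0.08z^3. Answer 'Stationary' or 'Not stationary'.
\text{Stationary}

The AR(p) characteristic polynomial is P(z) = 1 - 0.79z + 0.455z^2 - 0.08z^3.
Stationarity requires all roots to lie outside the unit circle, i.e. |z| > 1 for every root.
Degree 3: look for a simple real root z0 first, then factor out (1 - z/z0) and solve the remaining quadratic.
Testing z0 = 4: P(4) = 1 + (-0.79)(4) + (0.455)(4)^2 + (-0.08)(4)^3
  = 1 + (-3.16) + (7.28) + (-5.12) = 0.  So z_0 = 4 is a root, |z_0| = 4.
Divide out the factor (1 - 0.25 z) = (1 - z/z0) (since 1/z0 = 0.25):
  P(z) = (1 - 0.25 z)(1 + (-0.54) z + (0.32) z^2)
  [check: z-coef -0.54 - (0.25) = -0.79; z^2-coef 0.32 - (0.25)(-0.54) = 0.455; z^3-coef -(0.25)(0.32) = -0.08.]
Remaining roots from the quadratic factor 1 + (-0.54) z + (0.32) z^2:
  Set 1 + (-0.54) z + (0.32) z^2 = 0, i.e. a z^2 + b z + c = 0 with a = 0.32, b = -0.54, c = 1.
  Discriminant D = b^2 - 4ac = (-0.54)^2 - 4*(0.32)*1 = 0.2916 - (1.28) = -0.9884.
  D < 0, so the roots are the complex-conjugate pair z = (-b +/- i sqrt(-D)) / (2a) = 0.8438 +/- 1.5534i.
  For a conjugate pair |z|^2 = z * conj(z) = (product of roots) = c/a = 1/(0.32) = 3.125, so |z| = sqrt(3.125) = 1.7678 for both roots.
Moduli of all roots: 4.0000, 1.7678, 1.7678.
All moduli strictly greater than 1? Yes.
Verdict: Stationary.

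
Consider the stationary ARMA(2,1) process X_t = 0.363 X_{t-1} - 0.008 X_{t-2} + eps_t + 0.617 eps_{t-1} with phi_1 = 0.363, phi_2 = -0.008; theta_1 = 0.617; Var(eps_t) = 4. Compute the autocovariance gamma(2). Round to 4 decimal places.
\gamma(2) = 1.9183

Multiply the model equation by X_{t-k} and take expectations. With theta_0 = psi_0 = 1 and psi_j the MA(infinity) weights, this gives
  gamma(k) - sum_i phi_i gamma(k-i) = c_k,
  c_k = sigma^2 * sum_{j=k..q} theta_j psi_{j-k}   (c_k = 0 for k > q),
using gamma(-m) = gamma(m).
psi-weights needed (psi_j = theta_j + sum_i phi_i psi_{j-i}):
  psi_1 = theta_1 + phi_1 = 0.617 + (0.363) = 0.98
Right-hand sides:
  c_0 = sigma^2 (1 + theta_1 psi_1) = 4 * (1 + (0.617)(0.98)) = 4 * 1.60466 = 6.41864
  c_1 = sigma^2 theta_1 = 4 * (0.617) = 2.468
  c_2 = 0
Equations for k = 0, 1, 2 (AR order 2, c_2 = 0):
  (E0) gamma(0) = phi_1 gamma(1) + phi_2 gamma(2) + c_0
  (E1) gamma(1) = phi_1 gamma(0) + phi_2 gamma(1) + c_1
  (E2) gamma(2) = phi_1 gamma(1) + phi_2 gamma(0)
From (E1): gamma(1) = A gamma(0) + B with
  A = phi_1 / (1 - phi_2) = 0.363 / 1.008 = 0.360119,   B = c_1 / (1 - phi_2) = 2.468 / 1.008 = 2.448413.
Insert (E2) into (E0): gamma(0) (1 - phi_2^2) = phi_1 (1 + phi_2) gamma(1) + c_0.
  phi_1 (1 + phi_2) = (0.363)(0.992) = 0.360096,   1 - phi_2^2 = 0.999936.
Replace gamma(1) by A gamma(0) + B and collect gamma(0):
  gamma(0) [0.999936 - (0.360096)(0.360119)] = (0.360096)(2.448413) + 6.41864
  gamma(0) * 0.870259 = 7.300304
  gamma(0) = 7.300304 / 0.870259 = 8.38866.
  gamma(1) = A gamma(0) + B = (0.360119)(8.38866) + (2.448413) = 5.469329.
  gamma(2) = phi_1 gamma(1) + phi_2 gamma(0) = (0.363)(5.469329) + (-0.008)(8.38866) = 1.918257.
Therefore gamma(2) = 1.9183 (to 4 decimal places).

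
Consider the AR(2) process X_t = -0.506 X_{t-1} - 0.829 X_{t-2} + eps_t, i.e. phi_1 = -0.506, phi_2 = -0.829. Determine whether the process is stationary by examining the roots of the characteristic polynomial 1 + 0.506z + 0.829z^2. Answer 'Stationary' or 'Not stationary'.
\text{Stationary}

The AR(p) characteristic polynomial is P(z) = 1 + 0.506z + 0.829z^2.
Stationarity requires all roots to lie outside the unit circle, i.e. |z| > 1 for every root.
Set 1 + (0.506) z + (0.829) z^2 = 0, i.e. a z^2 + b z + c = 0 with a = 0.829, b = 0.506, c = 1.
Discriminant D = b^2 - 4ac = (0.506)^2 - 4*(0.829)*1 = 0.256036 - (3.316) = -3.059964.
D < 0, so the roots are the complex-conjugate pair z = (-b +/- i sqrt(-D)) / (2a) = -0.3052 +/- 1.0551i.
For a conjugate pair |z|^2 = z * conj(z) = (product of roots) = c/a = 1/(0.829) = 1.206273, so |z| = sqrt(1.206273) = 1.0983 for both roots.
Moduli of all roots: 1.0983, 1.0983.
All moduli strictly greater than 1? Yes.
Verdict: Stationary.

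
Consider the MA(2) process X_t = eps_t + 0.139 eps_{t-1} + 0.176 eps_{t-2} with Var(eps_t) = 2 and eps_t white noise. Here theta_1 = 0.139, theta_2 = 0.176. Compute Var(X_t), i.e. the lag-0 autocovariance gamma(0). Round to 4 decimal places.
\gamma(0) = 2.1006

For an MA(q) process X_t = eps_t + sum_i theta_i eps_{t-i} with
Var(eps_t) = sigma^2, the variance is
  gamma(0) = sigma^2 * (1 + sum_i theta_i^2).
  sum_i theta_i^2 = (0.139)^2 + (0.176)^2 = 0.019321 + 0.030976 = 0.050297.
  gamma(0) = 2 * (1 + 0.050297) = 2 * 1.050297 = 2.100594, which rounds to 2.1006.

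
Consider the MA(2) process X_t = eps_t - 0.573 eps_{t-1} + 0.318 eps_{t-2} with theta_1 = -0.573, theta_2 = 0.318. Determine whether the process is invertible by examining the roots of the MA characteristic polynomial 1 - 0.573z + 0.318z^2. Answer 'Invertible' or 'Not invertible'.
\text{Invertible}

The MA(q) characteristic polynomial is P(z) = 1 - 0.573z + 0.318z^2.
Invertibility requires all roots to lie outside the unit circle, i.e. |z| > 1 for every root.
Set 1 + (-0.573) z + (0.318) z^2 = 0, i.e. a z^2 + b z + c = 0 with a = 0.318, b = -0.573, c = 1.
Discriminant D = b^2 - 4ac = (-0.573)^2 - 4*(0.318)*1 = 0.328329 - (1.272) = -0.943671.
D < 0, so the roots are the complex-conjugate pair z = (-b +/- i sqrt(-D)) / (2a) = 0.9009 +/- 1.5274i.
For a conjugate pair |z|^2 = z * conj(z) = (product of roots) = c/a = 1/(0.318) = 3.144654, so |z| = sqrt(3.144654) = 1.7733 for both roots.
Moduli of all roots: 1.7733, 1.7733.
All moduli strictly greater than 1? Yes.
Verdict: Invertible.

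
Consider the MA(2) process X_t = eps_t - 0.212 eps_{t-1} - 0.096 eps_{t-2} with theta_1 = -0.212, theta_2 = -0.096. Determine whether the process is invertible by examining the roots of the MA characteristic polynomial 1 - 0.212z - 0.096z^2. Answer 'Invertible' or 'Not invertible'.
\text{Invertible}

The MA(q) characteristic polynomial is P(z) = 1 - 0.212z - 0.096z^2.
Invertibility requires all roots to lie outside the unit circle, i.e. |z| > 1 for every root.
Set 1 + (-0.212) z + (-0.096) z^2 = 0, i.e. a z^2 + b z + c = 0 with a = -0.096, b = -0.212, c = 1.
Discriminant D = b^2 - 4ac = (-0.212)^2 - 4*(-0.096)*1 = 0.044944 - (-0.384) = 0.428944.
D >= 0, so the roots are real: z = (-b +/- sqrt(D)) / (2a) = (0.212 +/- 0.654938) / (-0.192).
  z_1 = (0.212 + 0.654938) / (-0.192) = -4.5153,   |z_1| = 4.5153.
  z_2 = (0.212 - 0.654938) / (-0.192) = 2.307,   |z_2| = 2.307.
Moduli of all roots: 4.5153, 2.3070.
All moduli strictly greater than 1? Yes.
Verdict: Invertible.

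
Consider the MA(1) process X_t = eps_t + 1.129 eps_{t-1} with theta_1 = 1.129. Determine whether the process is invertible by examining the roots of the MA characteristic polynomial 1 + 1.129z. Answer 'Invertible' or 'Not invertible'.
\text{Not invertible}

The MA(q) characteristic polynomial is P(z) = 1 + 1.129z.
Invertibility requires all roots to lie outside the unit circle, i.e. |z| > 1 for every root.
This is linear in z: 1 + (1.129) z = 0  =>  z = -1/(1.129) = -0.88574,  |z| = 0.88574.
Moduli of all roots: 0.8857.
All moduli strictly greater than 1? No.
Verdict: Not invertible.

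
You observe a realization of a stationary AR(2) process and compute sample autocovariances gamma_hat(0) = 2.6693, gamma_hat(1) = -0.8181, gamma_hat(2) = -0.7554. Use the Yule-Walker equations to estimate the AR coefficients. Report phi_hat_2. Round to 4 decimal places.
\hat\phi_{2} = -0.4160

The Yule-Walker equations for an AR(p) process read, in matrix form,
  Gamma_p phi = r_p,   with   (Gamma_p)_{ij} = gamma(|i - j|),
                       (r_p)_i = gamma(i),   i,j = 1..p.
Substitute the sample gammas (Toeplitz matrix and right-hand side of size 2):
  Gamma_p = [[2.6693, -0.8181], [-0.8181, 2.6693]]
  r_p     = [-0.8181, -0.7554]
Written out:
  2.6693 phi_1 - 0.8181 phi_2 = -0.8181
  -0.8181 phi_1 + 2.6693 phi_2 = -0.7554
Solve by Cramer's rule:
  det = gamma(0)^2 - gamma(1)^2 = (2.6693)^2 - (-0.8181)^2 = 7.12516249 - 0.66928761 = 6.45587488
  phi_hat_1 = [gamma(1) gamma(0) - gamma(1) gamma(2)] / det = [(-0.8181)(2.6693) - (-0.8181)(-0.7554)] / 6.45587488 = -2.80174707 / 6.45587488 = -0.434
  phi_hat_2 = [gamma(0) gamma(2) - gamma(1)^2] / det = [(2.6693)(-0.7554) - (-0.8181)^2] / 6.45587488 = -2.68567683 / 6.45587488 = -0.416
So phi_hat = [-0.4340, -0.4160].
Therefore phi_hat_2 = -0.4160.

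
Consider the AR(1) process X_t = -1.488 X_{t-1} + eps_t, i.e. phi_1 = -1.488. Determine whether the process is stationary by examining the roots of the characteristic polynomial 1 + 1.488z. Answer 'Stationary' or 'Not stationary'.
\text{Not stationary}

The AR(p) characteristic polynomial is P(z) = 1 + 1.488z.
Stationarity requires all roots to lie outside the unit circle, i.e. |z| > 1 for every root.
This is linear in z: 1 + (1.488) z = 0  =>  z = -1/(1.488) = -0.672043,  |z| = 0.672043.
Moduli of all roots: 0.6720.
All moduli strictly greater than 1? No.
Verdict: Not stationary.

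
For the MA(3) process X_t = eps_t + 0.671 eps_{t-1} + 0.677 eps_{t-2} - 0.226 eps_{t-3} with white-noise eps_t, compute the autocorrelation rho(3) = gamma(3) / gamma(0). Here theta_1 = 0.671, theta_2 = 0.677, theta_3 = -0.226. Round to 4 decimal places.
\rho(3) = -0.1153

For an MA(q) process with theta_0 = 1, the autocovariance is
  gamma(k) = sigma^2 * sum_{i=0..q-k} theta_i * theta_{i+k},
and rho(k) = gamma(k) / gamma(0). Sigma^2 cancels.
  numerator   = (1)*(-0.226) = -0.226.
  denominator = (1)^2 + (0.671)^2 + (0.677)^2 + (-0.226)^2 = 1.959646.
  rho(3) = -0.226 / 1.959646 = -0.1153.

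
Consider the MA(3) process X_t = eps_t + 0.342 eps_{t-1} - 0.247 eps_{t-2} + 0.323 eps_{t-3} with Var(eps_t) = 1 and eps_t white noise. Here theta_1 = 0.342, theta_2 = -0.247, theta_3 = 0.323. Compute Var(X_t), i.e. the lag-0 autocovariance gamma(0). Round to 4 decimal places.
\gamma(0) = 1.2823

For an MA(q) process X_t = eps_t + sum_i theta_i eps_{t-i} with
Var(eps_t) = sigma^2, the variance is
  gamma(0) = sigma^2 * (1 + sum_i theta_i^2).
  sum_i theta_i^2 = (0.342)^2 + (-0.247)^2 + (0.323)^2 = 0.116964 + 0.061009 + 0.104329 = 0.282302.
  gamma(0) = 1 * (1 + 0.282302) = 1 * 1.282302 = 1.282302, which rounds to 1.2823.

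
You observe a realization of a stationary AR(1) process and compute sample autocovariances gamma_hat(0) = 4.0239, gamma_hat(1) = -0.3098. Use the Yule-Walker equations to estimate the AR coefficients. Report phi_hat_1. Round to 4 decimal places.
\hat\phi_{1} = -0.0770

The Yule-Walker equations for an AR(p) process read, in matrix form,
  Gamma_p phi = r_p,   with   (Gamma_p)_{ij} = gamma(|i - j|),
                       (r_p)_i = gamma(i),   i,j = 1..p.
Substitute the sample gammas (Toeplitz matrix and right-hand side of size 1):
  Gamma_p = [[4.0239]]
  r_p     = [-0.3098]
With p = 1 this is the single equation gamma(0) phi_1 = gamma(1):
  phi_hat_1 = gamma(1) / gamma(0) = -0.3098 / 4.0239 = -0.0770.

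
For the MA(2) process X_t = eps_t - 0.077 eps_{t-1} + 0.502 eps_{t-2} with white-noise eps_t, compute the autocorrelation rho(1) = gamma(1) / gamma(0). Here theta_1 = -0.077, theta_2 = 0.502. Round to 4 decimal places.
\rho(1) = -0.0919

For an MA(q) process with theta_0 = 1, the autocovariance is
  gamma(k) = sigma^2 * sum_{i=0..q-k} theta_i * theta_{i+k},
and rho(k) = gamma(k) / gamma(0). Sigma^2 cancels.
  numerator   = (1)*(-0.077) + (-0.077)*(0.502) = -0.115654.
  denominator = (1)^2 + (-0.077)^2 + (0.502)^2 = 1.257933.
  rho(1) = -0.115654 / 1.257933 = -0.0919.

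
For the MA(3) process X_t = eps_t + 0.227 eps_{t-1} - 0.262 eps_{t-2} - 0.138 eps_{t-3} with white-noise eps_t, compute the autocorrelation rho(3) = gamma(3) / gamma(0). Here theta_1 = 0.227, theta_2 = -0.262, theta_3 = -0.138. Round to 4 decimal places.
\rho(3) = -0.1211

For an MA(q) process with theta_0 = 1, the autocovariance is
  gamma(k) = sigma^2 * sum_{i=0..q-k} theta_i * theta_{i+k},
and rho(k) = gamma(k) / gamma(0). Sigma^2 cancels.
  numerator   = (1)*(-0.138) = -0.138.
  denominator = (1)^2 + (0.227)^2 + (-0.262)^2 + (-0.138)^2 = 1.139217.
  rho(3) = -0.138 / 1.139217 = -0.1211.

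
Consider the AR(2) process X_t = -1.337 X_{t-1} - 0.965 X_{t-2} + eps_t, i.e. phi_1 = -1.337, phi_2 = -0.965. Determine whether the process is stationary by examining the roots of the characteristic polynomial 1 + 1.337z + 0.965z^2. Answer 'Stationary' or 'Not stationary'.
\text{Stationary}

The AR(p) characteristic polynomial is P(z) = 1 + 1.337z + 0.965z^2.
Stationarity requires all roots to lie outside the unit circle, i.e. |z| > 1 for every root.
Set 1 + (1.337) z + (0.965) z^2 = 0, i.e. a z^2 + b z + c = 0 with a = 0.965, b = 1.337, c = 1.
Discriminant D = b^2 - 4ac = (1.337)^2 - 4*(0.965)*1 = 1.787569 - (3.86) = -2.072431.
D < 0, so the roots are the complex-conjugate pair z = (-b +/- i sqrt(-D)) / (2a) = -0.6927 +/- 0.7459i.
For a conjugate pair |z|^2 = z * conj(z) = (product of roots) = c/a = 1/(0.965) = 1.036269, so |z| = sqrt(1.036269) = 1.018 for both roots.
Moduli of all roots: 1.0180, 1.0180.
All moduli strictly greater than 1? Yes.
Verdict: Stationary.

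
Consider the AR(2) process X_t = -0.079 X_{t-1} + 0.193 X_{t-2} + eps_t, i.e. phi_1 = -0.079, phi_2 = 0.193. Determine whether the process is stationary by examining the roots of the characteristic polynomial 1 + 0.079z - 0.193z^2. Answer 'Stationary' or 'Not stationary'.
\text{Stationary}

The AR(p) characteristic polynomial is P(z) = 1 + 0.079z - 0.193z^2.
Stationarity requires all roots to lie outside the unit circle, i.e. |z| > 1 for every root.
Set 1 + (0.079) z + (-0.193) z^2 = 0, i.e. a z^2 + b z + c = 0 with a = -0.193, b = 0.079, c = 1.
Discriminant D = b^2 - 4ac = (0.079)^2 - 4*(-0.193)*1 = 0.006241 - (-0.772) = 0.778241.
D >= 0, so the roots are real: z = (-b +/- sqrt(D)) / (2a) = (-0.079 +/- 0.88218) / (-0.386).
  z_1 = (-0.079 + 0.88218) / (-0.386) = -2.0808,   |z_1| = 2.0808.
  z_2 = (-0.079 - 0.88218) / (-0.386) = 2.4901,   |z_2| = 2.4901.
Moduli of all roots: 2.0808, 2.4901.
All moduli strictly greater than 1? Yes.
Verdict: Stationary.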